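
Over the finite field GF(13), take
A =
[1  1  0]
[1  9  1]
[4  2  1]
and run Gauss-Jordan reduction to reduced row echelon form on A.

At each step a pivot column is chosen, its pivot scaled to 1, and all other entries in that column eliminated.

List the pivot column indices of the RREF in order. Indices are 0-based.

pivot columns: 0, 1, 2

step 1: normalize row 0 (÷1) = (1, 1, 0)
  row 1: subtract 1×row0 = (0, 8, 1)
  row 2: subtract 4×row0 = (0, 11, 1)
step 2: normalize row 1 (÷8) = (0, 1, 5)
  row 0: subtract 1×row1 = (1, 0, 8)
  row 2: subtract 11×row1 = (0, 0, 11)
step 3: normalize row 2 (÷11) = (0, 0, 1)
  row 0: subtract 8×row2 = (1, 0, 0)
  row 1: subtract 5×row2 = (0, 1, 0)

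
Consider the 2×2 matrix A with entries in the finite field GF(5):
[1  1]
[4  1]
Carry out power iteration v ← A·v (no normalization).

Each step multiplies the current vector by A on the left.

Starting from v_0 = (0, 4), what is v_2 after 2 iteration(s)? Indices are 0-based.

v_0 = (0, 4).
v_1 = A·v_0 = (4, 4).
v_2 = A·v_1 = (3, 0).

v_2 = (3, 0)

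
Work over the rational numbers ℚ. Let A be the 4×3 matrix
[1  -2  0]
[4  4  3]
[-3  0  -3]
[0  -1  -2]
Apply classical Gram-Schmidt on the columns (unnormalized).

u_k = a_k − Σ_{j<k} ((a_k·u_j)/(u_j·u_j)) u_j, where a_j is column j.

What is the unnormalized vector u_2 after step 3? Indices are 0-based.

u_2 = (-3/10, -3/5, -9/10, -9/5)

Step 1: u_0 = a_0 = (1, 4, -3, 0).
Step 2: u_1 = a_1 − (7/13)·u_0 = (-33/13, 24/13, 21/13, -1).
Step 3: u_2 = a_2 − (21/26)·u_0 − (1/5)·u_1 = (-3/10, -3/5, -9/10, -9/5).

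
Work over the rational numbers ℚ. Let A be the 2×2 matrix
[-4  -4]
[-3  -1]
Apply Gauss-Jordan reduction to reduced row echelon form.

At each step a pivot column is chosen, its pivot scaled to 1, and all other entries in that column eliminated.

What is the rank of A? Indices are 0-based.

[1] R0 /= -4  ⇒  (1, 1)
     R1 -= -3·R0  ⇒  (0, 2)
[2] R1 /= 2  ⇒  (0, 1)
     R0 -= 1·R1  ⇒  (1, 0)

rank = 2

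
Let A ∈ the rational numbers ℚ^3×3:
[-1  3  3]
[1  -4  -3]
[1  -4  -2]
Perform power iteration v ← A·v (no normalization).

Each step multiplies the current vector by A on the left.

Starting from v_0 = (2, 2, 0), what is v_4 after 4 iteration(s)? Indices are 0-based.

v_4 = (-2242, 2586, 2282)

v_0 = (2, 2, 0).
v_1 = A·v_0 = (4, -6, -6).
v_2 = A·v_1 = (-40, 46, 40).
v_3 = A·v_2 = (298, -344, -304).
v_4 = A·v_3 = (-2242, 2586, 2282).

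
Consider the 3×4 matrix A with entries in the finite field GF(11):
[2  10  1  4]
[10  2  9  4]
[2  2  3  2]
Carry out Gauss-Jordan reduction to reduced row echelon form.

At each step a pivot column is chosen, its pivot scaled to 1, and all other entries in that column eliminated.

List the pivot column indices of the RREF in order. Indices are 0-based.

pivot(0,0)=2: scale R0 → (1, 5, 6, 2)
  clear (1,0): R1 −= (10)R0 → (0, 7, 4, 6)
  clear (2,0): R2 −= (2)R0 → (0, 3, 2, 9)
pivot(1,1)=7: scale R1 → (0, 1, 10, 4)
  clear (0,1): R0 −= (5)R1 → (1, 0, 0, 4)
  clear (2,1): R2 −= (3)R1 → (0, 0, 5, 8)
pivot(2,2)=5: scale R2 → (0, 0, 1, 6)
  clear (1,2): R1 −= (10)R2 → (0, 1, 0, 10)

pivot columns: 0, 1, 2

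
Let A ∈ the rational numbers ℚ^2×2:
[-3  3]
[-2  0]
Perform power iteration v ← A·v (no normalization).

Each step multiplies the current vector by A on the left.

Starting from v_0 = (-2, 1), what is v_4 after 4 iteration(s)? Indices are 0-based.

v_0 = (-2, 1).
v_1 = A·v_0 = (9, 4).
v_2 = A·v_1 = (-15, -18).
v_3 = A·v_2 = (-9, 30).
v_4 = A·v_3 = (117, 18).

v_4 = (117, 18)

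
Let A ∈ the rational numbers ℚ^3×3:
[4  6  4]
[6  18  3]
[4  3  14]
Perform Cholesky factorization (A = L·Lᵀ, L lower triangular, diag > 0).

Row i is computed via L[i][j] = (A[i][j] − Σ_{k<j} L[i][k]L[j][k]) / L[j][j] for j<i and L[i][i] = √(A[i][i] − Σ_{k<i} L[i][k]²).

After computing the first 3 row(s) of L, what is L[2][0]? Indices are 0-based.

Step 1: L[0][0] = √(4) = 2.
  L[1][0] = (6) / L[0][0] = 3.
Step 2: L[1][1] = √(9) = 3.
  L[2][0] = (4) / L[0][0] = 2.
  L[2][1] = (-3) / L[1][1] = -1.
Step 3: L[2][2] = √(9) = 3.

L[2][0] = 2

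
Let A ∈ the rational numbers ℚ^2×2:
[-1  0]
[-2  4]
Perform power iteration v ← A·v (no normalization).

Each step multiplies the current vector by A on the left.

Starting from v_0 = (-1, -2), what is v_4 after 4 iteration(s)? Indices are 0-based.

v_4 = (-1, -410)

v_0 = (-1, -2).
v_1 = A·v_0 = (1, -6).
v_2 = A·v_1 = (-1, -26).
v_3 = A·v_2 = (1, -102).
v_4 = A·v_3 = (-1, -410).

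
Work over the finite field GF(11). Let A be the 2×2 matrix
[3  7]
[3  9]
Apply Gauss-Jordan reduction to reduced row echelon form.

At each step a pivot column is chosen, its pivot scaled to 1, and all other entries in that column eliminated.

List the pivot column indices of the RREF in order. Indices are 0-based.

[1] R0 /= 3  ⇒  (1, 6)
     R1 -= 3·R0  ⇒  (0, 2)
[2] R1 /= 2  ⇒  (0, 1)
     R0 -= 6·R1  ⇒  (1, 0)

pivot columns: 0, 1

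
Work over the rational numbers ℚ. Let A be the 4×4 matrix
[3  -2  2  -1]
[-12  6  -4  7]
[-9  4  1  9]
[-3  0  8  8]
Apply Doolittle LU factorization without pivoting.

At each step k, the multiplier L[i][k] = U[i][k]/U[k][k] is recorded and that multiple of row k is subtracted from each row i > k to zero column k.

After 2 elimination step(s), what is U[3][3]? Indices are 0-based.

Step 1: pivot at (0,0) is 3.
  row1 ← row1 − (-4)·row0  ⇒  L[1][0]=-4, U row1=(0, -2, 4, 3)
  row2 ← row2 − (-3)·row0  ⇒  L[2][0]=-3, U row2=(0, -2, 7, 6)
  row3 ← row3 − (-1)·row0  ⇒  L[3][0]=-1, U row3=(0, -2, 10, 7)
Step 2: pivot at (1,1) is -2.
  row2 ← row2 − (1)·row1  ⇒  L[2][1]=1, U row2=(0, 0, 3, 3)
  row3 ← row3 − (1)·row1  ⇒  L[3][1]=1, U row3=(0, 0, 6, 4)

U[3][3] = 4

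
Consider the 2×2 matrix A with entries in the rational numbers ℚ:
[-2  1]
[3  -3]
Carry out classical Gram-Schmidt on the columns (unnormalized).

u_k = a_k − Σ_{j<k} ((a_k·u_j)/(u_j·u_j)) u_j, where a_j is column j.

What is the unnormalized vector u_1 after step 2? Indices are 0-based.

Step 1: u_0 = a_0 = (-2, 3).
Step 2: u_1 = a_1 − (-11/13)·u_0 = (-9/13, -6/13).

u_1 = (-9/13, -6/13)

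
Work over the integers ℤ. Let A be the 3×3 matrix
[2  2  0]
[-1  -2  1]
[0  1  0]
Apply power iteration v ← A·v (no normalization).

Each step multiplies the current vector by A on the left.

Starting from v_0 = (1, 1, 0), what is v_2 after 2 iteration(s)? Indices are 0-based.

v_0 = (1, 1, 0).
v_1 = A·v_0 = (4, -3, 1).
v_2 = A·v_1 = (2, 3, -3).

v_2 = (2, 3, -3)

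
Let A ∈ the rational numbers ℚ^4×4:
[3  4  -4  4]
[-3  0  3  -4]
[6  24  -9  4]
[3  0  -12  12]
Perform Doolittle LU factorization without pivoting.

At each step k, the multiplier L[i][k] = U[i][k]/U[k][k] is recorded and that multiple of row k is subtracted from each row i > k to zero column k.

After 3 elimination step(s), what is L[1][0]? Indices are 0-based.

L[1][0] = -1

Step 1: pivot at (0,0) is 3.
  row1 ← row1 − (-1)·row0  ⇒  L[1][0]=-1, U row1=(0, 4, -1, 0)
  row2 ← row2 − (2)·row0  ⇒  L[2][0]=2, U row2=(0, 16, -1, -4)
  row3 ← row3 − (1)·row0  ⇒  L[3][0]=1, U row3=(0, -4, -8, 8)
Step 2: pivot at (1,1) is 4.
  row2 ← row2 − (4)·row1  ⇒  L[2][1]=4, U row2=(0, 0, 3, -4)
  row3 ← row3 − (-1)·row1  ⇒  L[3][1]=-1, U row3=(0, 0, -9, 8)
Step 3: pivot at (2,2) is 3.
  row3 ← row3 − (-3)·row2  ⇒  L[3][2]=-3, U row3=(0, 0, 0, -4)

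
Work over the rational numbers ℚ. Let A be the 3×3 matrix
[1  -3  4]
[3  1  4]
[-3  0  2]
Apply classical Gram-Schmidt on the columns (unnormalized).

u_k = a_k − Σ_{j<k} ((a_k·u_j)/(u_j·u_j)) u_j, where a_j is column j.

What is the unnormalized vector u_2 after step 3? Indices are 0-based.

Step 1: u_0 = a_0 = (1, 3, -3).
Step 2: u_1 = a_1 − (0)·u_0 = (-3, 1, 0).
Step 3: u_2 = a_2 − (10/19)·u_0 − (-4/5)·u_1 = (102/95, 306/95, 68/19).

u_2 = (102/95, 306/95, 68/19)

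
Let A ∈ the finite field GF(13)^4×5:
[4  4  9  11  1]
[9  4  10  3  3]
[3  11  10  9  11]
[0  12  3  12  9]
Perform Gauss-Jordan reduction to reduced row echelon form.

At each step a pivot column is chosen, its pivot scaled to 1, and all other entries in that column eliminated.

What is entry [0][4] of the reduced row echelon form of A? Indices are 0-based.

[1] R0 /= 4  ⇒  (1, 1, 12, 6, 10)
     R1 -= 9·R0  ⇒  (0, 8, 6, 1, 4)
     R2 -= 3·R0  ⇒  (0, 8, 0, 4, 7)
[2] R1 /= 8  ⇒  (0, 1, 4, 5, 7)
     R0 -= 1·R1  ⇒  (1, 0, 8, 1, 3)
     R2 -= 8·R1  ⇒  (0, 0, 7, 3, 3)
     R3 -= 12·R1  ⇒  (0, 0, 7, 4, 3)
[3] R2 /= 7  ⇒  (0, 0, 1, 6, 6)
     R0 -= 8·R2  ⇒  (1, 0, 0, 5, 7)
     R1 -= 4·R2  ⇒  (0, 1, 0, 7, 9)
     R3 -= 7·R2  ⇒  (0, 0, 0, 1, 0)
[4] R3 /= 1  ⇒  (0, 0, 0, 1, 0)
     R0 -= 5·R3  ⇒  (1, 0, 0, 0, 7)
     R1 -= 7·R3  ⇒  (0, 1, 0, 0, 9)
     R2 -= 6·R3  ⇒  (0, 0, 1, 0, 6)

M[0][4] = 7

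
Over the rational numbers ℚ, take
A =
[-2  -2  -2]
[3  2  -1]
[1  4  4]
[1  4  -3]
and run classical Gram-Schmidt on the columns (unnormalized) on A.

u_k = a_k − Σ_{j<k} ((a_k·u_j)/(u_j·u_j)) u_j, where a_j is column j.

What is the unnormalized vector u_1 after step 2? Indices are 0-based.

u_1 = (2/5, -8/5, 14/5, 14/5)

Step 1: u_0 = a_0 = (-2, 3, 1, 1).
Step 2: u_1 = a_1 − (6/5)·u_0 = (2/5, -8/5, 14/5, 14/5).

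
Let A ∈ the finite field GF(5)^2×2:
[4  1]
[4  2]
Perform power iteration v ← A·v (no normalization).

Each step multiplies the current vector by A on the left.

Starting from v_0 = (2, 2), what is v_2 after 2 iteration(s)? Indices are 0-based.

v_0 = (2, 2).
v_1 = A·v_0 = (0, 2).
v_2 = A·v_1 = (2, 4).

v_2 = (2, 4)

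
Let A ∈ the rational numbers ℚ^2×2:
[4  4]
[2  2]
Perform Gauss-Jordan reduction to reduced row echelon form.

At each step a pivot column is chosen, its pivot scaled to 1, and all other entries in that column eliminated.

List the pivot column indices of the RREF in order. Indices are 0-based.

pivot columns: 0

[1] R0 /= 4  ⇒  (1, 1)
     R1 -= 2·R0  ⇒  (0, 0)
column 1 empty below row 1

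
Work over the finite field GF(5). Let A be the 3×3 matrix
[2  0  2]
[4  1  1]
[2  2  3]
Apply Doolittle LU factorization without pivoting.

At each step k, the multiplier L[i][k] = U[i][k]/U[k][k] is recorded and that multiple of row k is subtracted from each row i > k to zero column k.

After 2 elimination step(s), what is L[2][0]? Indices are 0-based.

L[2][0] = 1

k=0: U[0][0]=2
  eliminate (1,0): mult=2, new row 1: (0, 1, 2); set L[1][0]=2
  eliminate (2,0): mult=1, new row 2: (0, 2, 1); set L[2][0]=1
k=1: U[1][1]=1
  eliminate (2,1): mult=2, new row 2: (0, 0, 2); set L[2][1]=2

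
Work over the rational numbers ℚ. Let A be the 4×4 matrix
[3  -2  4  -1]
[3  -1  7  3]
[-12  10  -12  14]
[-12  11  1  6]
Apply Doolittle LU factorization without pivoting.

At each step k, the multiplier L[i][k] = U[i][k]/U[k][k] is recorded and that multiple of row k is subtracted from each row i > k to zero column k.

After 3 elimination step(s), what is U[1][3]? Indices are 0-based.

k=0: U[0][0]=3
  eliminate (1,0): mult=1, new row 1: (0, 1, 3, 4); set L[1][0]=1
  eliminate (2,0): mult=-4, new row 2: (0, 2, 4, 10); set L[2][0]=-4
  eliminate (3,0): mult=-4, new row 3: (0, 3, 17, 2); set L[3][0]=-4
k=1: U[1][1]=1
  eliminate (2,1): mult=2, new row 2: (0, 0, -2, 2); set L[2][1]=2
  eliminate (3,1): mult=3, new row 3: (0, 0, 8, -10); set L[3][1]=3
k=2: U[2][2]=-2
  eliminate (3,2): mult=-4, new row 3: (0, 0, 0, -2); set L[3][2]=-4

U[1][3] = 4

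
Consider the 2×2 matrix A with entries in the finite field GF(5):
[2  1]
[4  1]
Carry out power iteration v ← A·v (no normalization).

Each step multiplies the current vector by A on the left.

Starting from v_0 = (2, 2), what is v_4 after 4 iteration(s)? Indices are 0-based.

v_0 = (2, 2).
v_1 = A·v_0 = (1, 0).
v_2 = A·v_1 = (2, 4).
v_3 = A·v_2 = (3, 2).
v_4 = A·v_3 = (3, 4).

v_4 = (3, 4)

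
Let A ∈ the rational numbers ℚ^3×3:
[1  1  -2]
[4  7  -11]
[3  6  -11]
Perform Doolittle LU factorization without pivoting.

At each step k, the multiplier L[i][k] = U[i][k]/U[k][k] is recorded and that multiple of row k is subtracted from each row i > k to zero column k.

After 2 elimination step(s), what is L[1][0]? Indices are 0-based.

Step 1: pivot at (0,0) is 1.
  row1 ← row1 − (4)·row0  ⇒  L[1][0]=4, U row1=(0, 3, -3)
  row2 ← row2 − (3)·row0  ⇒  L[2][0]=3, U row2=(0, 3, -5)
Step 2: pivot at (1,1) is 3.
  row2 ← row2 − (1)·row1  ⇒  L[2][1]=1, U row2=(0, 0, -2)

L[1][0] = 4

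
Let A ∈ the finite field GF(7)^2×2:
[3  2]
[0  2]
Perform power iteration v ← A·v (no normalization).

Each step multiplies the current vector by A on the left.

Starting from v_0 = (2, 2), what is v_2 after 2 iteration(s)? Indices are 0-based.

v_0 = (2, 2).
v_1 = A·v_0 = (3, 4).
v_2 = A·v_1 = (3, 1).

v_2 = (3, 1)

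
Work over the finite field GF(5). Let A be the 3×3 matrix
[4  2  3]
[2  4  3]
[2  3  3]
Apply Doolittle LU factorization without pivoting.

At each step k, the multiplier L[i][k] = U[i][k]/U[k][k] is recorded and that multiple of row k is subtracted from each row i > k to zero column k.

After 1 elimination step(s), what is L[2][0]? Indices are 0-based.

L[2][0] = 3

k=0: U[0][0]=4
  eliminate (1,0): mult=3, new row 1: (0, 3, 4); set L[1][0]=3
  eliminate (2,0): mult=3, new row 2: (0, 2, 4); set L[2][0]=3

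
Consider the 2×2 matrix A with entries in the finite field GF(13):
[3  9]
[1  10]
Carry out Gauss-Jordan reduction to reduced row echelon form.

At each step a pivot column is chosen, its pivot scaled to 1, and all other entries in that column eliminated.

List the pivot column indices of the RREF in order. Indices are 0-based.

pivot columns: 0, 1

step 1: normalize row 0 (÷3) = (1, 3)
  row 1: subtract 1×row0 = (0, 7)
step 2: normalize row 1 (÷7) = (0, 1)
  row 0: subtract 3×row1 = (1, 0)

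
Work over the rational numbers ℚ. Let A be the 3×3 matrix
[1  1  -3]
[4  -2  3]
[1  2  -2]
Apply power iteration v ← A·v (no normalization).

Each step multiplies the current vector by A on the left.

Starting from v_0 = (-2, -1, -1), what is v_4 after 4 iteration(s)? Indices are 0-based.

v_4 = (-174, 507, -203)

v_0 = (-2, -1, -1).
v_1 = A·v_0 = (0, -9, -2).
v_2 = A·v_1 = (-3, 12, -14).
v_3 = A·v_2 = (51, -78, 49).
v_4 = A·v_3 = (-174, 507, -203).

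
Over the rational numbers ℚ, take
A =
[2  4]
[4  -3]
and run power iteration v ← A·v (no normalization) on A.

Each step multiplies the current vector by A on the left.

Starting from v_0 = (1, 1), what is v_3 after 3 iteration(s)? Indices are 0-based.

v_3 = (116, 1)

v_0 = (1, 1).
v_1 = A·v_0 = (6, 1).
v_2 = A·v_1 = (16, 21).
v_3 = A·v_2 = (116, 1).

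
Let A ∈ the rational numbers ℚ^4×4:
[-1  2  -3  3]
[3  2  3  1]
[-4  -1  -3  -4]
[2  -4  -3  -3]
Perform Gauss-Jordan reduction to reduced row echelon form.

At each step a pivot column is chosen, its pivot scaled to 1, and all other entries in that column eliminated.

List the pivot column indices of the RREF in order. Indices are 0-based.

pivot columns: 0, 1, 2, 3

pivot(0,0)=-1: scale R0 → (1, -2, 3, -3)
  clear (1,0): R1 −= (3)R0 → (0, 8, -6, 10)
  clear (2,0): R2 −= (-4)R0 → (0, -9, 9, -16)
  clear (3,0): R3 −= (2)R0 → (0, 0, -9, 3)
pivot(1,1)=8: scale R1 → (0, 1, -3/4, 5/4)
  clear (0,1): R0 −= (-2)R1 → (1, 0, 3/2, -1/2)
  clear (2,1): R2 −= (-9)R1 → (0, 0, 9/4, -19/4)
pivot(2,2)=9/4: scale R2 → (0, 0, 1, -19/9)
  clear (0,2): R0 −= (3/2)R2 → (1, 0, 0, 8/3)
  clear (1,2): R1 −= (-3/4)R2 → (0, 1, 0, -1/3)
  clear (3,2): R3 −= (-9)R2 → (0, 0, 0, -16)
pivot(3,3)=-16: scale R3 → (0, 0, 0, 1)
  clear (0,3): R0 −= (8/3)R3 → (1, 0, 0, 0)
  clear (1,3): R1 −= (-1/3)R3 → (0, 1, 0, 0)
  clear (2,3): R2 −= (-19/9)R3 → (0, 0, 1, 0)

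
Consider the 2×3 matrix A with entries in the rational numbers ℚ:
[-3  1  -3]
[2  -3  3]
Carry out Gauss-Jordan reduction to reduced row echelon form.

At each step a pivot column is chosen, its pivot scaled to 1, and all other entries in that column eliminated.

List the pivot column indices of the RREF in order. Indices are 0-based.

step 1: normalize row 0 (÷-3) = (1, -1/3, 1)
  row 1: subtract 2×row0 = (0, -7/3, 1)
step 2: normalize row 1 (÷-7/3) = (0, 1, -3/7)
  row 0: subtract -1/3×row1 = (1, 0, 6/7)

pivot columns: 0, 1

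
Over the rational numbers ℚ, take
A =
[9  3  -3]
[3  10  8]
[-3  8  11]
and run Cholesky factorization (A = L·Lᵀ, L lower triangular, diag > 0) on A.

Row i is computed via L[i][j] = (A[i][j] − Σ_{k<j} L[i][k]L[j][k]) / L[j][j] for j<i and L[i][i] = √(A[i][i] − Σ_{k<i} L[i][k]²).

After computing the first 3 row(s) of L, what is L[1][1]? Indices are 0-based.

Step 1: L[0][0] = √(9) = 3.
  L[1][0] = (3) / L[0][0] = 1.
Step 2: L[1][1] = √(9) = 3.
  L[2][0] = (-3) / L[0][0] = -1.
  L[2][1] = (9) / L[1][1] = 3.
Step 3: L[2][2] = √(1) = 1.

L[1][1] = 3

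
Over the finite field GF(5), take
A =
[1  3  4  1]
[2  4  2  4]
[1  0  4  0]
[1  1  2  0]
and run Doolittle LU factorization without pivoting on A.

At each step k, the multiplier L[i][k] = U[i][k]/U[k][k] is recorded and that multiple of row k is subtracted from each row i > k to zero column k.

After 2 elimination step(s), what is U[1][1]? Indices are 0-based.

U[1][1] = 3

[col 0] pivot 1
  R1 -= 2*R0 → (0, 3, 4, 2)  (L[1][0] := 2)
  R2 -= 1*R0 → (0, 2, 0, 4)  (L[2][0] := 1)
  R3 -= 1*R0 → (0, 3, 3, 4)  (L[3][0] := 1)
[col 1] pivot 3
  R2 -= 4*R1 → (0, 0, 4, 1)  (L[2][1] := 4)
  R3 -= 1*R1 → (0, 0, 4, 2)  (L[3][1] := 1)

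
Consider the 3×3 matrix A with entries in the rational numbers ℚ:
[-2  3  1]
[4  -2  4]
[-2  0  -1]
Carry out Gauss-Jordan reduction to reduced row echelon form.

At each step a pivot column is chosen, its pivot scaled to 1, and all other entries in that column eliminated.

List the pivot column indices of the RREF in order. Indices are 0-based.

step 1: normalize row 0 (÷-2) = (1, -3/2, -1/2)
  row 1: subtract 4×row0 = (0, 4, 6)
  row 2: subtract -2×row0 = (0, -3, -2)
step 2: normalize row 1 (÷4) = (0, 1, 3/2)
  row 0: subtract -3/2×row1 = (1, 0, 7/4)
  row 2: subtract -3×row1 = (0, 0, 5/2)
step 3: normalize row 2 (÷5/2) = (0, 0, 1)
  row 0: subtract 7/4×row2 = (1, 0, 0)
  row 1: subtract 3/2×row2 = (0, 1, 0)

pivot columns: 0, 1, 2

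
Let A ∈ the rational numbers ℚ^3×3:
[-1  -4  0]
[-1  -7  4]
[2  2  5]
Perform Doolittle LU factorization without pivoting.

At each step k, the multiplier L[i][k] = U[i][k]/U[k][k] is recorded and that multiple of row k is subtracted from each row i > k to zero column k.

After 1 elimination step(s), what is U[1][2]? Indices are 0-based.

U[1][2] = 4

Step 1: pivot at (0,0) is -1.
  row1 ← row1 − (1)·row0  ⇒  L[1][0]=1, U row1=(0, -3, 4)
  row2 ← row2 − (-2)·row0  ⇒  L[2][0]=-2, U row2=(0, -6, 5)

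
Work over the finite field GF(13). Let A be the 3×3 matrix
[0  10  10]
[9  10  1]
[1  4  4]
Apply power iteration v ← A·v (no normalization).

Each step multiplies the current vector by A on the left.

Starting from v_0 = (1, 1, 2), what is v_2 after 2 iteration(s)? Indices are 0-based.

v_0 = (1, 1, 2).
v_1 = A·v_0 = (4, 8, 0).
v_2 = A·v_1 = (2, 12, 10).

v_2 = (2, 12, 10)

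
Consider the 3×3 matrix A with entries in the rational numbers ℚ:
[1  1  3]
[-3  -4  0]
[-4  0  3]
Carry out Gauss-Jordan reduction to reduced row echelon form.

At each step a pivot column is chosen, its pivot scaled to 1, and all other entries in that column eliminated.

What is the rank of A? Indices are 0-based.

pivot(0,0)=1: scale R0 → (1, 1, 3)
  clear (1,0): R1 −= (-3)R0 → (0, -1, 9)
  clear (2,0): R2 −= (-4)R0 → (0, 4, 15)
pivot(1,1)=-1: scale R1 → (0, 1, -9)
  clear (0,1): R0 −= (1)R1 → (1, 0, 12)
  clear (2,1): R2 −= (4)R1 → (0, 0, 51)
pivot(2,2)=51: scale R2 → (0, 0, 1)
  clear (0,2): R0 −= (12)R2 → (1, 0, 0)
  clear (1,2): R1 −= (-9)R2 → (0, 1, 0)

rank = 3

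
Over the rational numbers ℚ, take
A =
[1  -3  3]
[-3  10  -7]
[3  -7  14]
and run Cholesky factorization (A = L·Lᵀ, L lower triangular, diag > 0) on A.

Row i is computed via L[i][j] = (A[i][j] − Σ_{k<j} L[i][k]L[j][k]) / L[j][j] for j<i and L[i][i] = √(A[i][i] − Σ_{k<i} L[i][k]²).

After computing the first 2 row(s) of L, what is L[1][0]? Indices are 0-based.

L[1][0] = -3

Step 1: L[0][0] = √(1) = 1.
  L[1][0] = (-3) / L[0][0] = -3.
Step 2: L[1][1] = √(1) = 1.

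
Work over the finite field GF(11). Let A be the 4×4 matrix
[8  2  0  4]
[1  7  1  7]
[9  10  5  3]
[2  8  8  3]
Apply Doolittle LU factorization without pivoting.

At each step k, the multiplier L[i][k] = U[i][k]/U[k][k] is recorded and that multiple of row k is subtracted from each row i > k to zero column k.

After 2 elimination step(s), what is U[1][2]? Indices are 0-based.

U[1][2] = 1

k=0: U[0][0]=8
  eliminate (1,0): mult=7, new row 1: (0, 4, 1, 1); set L[1][0]=7
  eliminate (2,0): mult=8, new row 2: (0, 5, 5, 4); set L[2][0]=8
  eliminate (3,0): mult=3, new row 3: (0, 2, 8, 2); set L[3][0]=3
k=1: U[1][1]=4
  eliminate (2,1): mult=4, new row 2: (0, 0, 1, 0); set L[2][1]=4
  eliminate (3,1): mult=6, new row 3: (0, 0, 2, 7); set L[3][1]=6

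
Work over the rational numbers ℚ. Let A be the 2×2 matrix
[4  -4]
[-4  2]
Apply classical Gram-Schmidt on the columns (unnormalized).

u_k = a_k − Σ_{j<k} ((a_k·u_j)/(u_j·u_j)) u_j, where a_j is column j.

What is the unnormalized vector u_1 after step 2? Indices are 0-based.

Step 1: u_0 = a_0 = (4, -4).
Step 2: u_1 = a_1 − (-3/4)·u_0 = (-1, -1).

u_1 = (-1, -1)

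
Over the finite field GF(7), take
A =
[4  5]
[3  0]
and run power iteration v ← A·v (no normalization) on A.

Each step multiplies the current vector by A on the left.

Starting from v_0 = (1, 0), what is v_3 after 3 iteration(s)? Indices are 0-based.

v_0 = (1, 0).
v_1 = A·v_0 = (4, 3).
v_2 = A·v_1 = (3, 5).
v_3 = A·v_2 = (2, 2).

v_3 = (2, 2)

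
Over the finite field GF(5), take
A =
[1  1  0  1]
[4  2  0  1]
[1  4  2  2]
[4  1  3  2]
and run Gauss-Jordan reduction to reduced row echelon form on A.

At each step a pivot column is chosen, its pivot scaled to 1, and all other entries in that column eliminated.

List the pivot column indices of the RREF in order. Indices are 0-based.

pivot columns: 0, 1, 2, 3

pivot(0,0)=1: scale R0 → (1, 1, 0, 1)
  clear (1,0): R1 −= (4)R0 → (0, 3, 0, 2)
  clear (2,0): R2 −= (1)R0 → (0, 3, 2, 1)
  clear (3,0): R3 −= (4)R0 → (0, 2, 3, 3)
pivot(1,1)=3: scale R1 → (0, 1, 0, 4)
  clear (0,1): R0 −= (1)R1 → (1, 0, 0, 2)
  clear (2,1): R2 −= (3)R1 → (0, 0, 2, 4)
  clear (3,1): R3 −= (2)R1 → (0, 0, 3, 0)
pivot(2,2)=2: scale R2 → (0, 0, 1, 2)
  clear (3,2): R3 −= (3)R2 → (0, 0, 0, 4)
pivot(3,3)=4: scale R3 → (0, 0, 0, 1)
  clear (0,3): R0 −= (2)R3 → (1, 0, 0, 0)
  clear (1,3): R1 −= (4)R3 → (0, 1, 0, 0)
  clear (2,3): R2 −= (2)R3 → (0, 0, 1, 0)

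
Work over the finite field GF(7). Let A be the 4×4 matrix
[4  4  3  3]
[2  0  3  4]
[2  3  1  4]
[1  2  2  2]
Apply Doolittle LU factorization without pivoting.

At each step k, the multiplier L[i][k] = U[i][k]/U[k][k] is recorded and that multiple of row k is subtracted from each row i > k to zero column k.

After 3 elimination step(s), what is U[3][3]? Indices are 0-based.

U[3][3] = 4

Step 1: pivot at (0,0) is 4.
  row1 ← row1 − (4)·row0  ⇒  L[1][0]=4, U row1=(0, 5, 5, 6)
  row2 ← row2 − (4)·row0  ⇒  L[2][0]=4, U row2=(0, 1, 3, 6)
  row3 ← row3 − (2)·row0  ⇒  L[3][0]=2, U row3=(0, 1, 3, 3)
Step 2: pivot at (1,1) is 5.
  row2 ← row2 − (3)·row1  ⇒  L[2][1]=3, U row2=(0, 0, 2, 2)
  row3 ← row3 − (3)·row1  ⇒  L[3][1]=3, U row3=(0, 0, 2, 6)
Step 3: pivot at (2,2) is 2.
  row3 ← row3 − (1)·row2  ⇒  L[3][2]=1, U row3=(0, 0, 0, 4)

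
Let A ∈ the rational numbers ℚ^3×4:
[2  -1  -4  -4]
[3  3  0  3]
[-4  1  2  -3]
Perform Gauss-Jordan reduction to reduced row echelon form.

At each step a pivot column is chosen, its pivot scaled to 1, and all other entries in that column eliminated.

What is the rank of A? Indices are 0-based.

rank = 3

pivot(0,0)=2: scale R0 → (1, -1/2, -2, -2)
  clear (1,0): R1 −= (3)R0 → (0, 9/2, 6, 9)
  clear (2,0): R2 −= (-4)R0 → (0, -1, -6, -11)
pivot(1,1)=9/2: scale R1 → (0, 1, 4/3, 2)
  clear (0,1): R0 −= (-1/2)R1 → (1, 0, -4/3, -1)
  clear (2,1): R2 −= (-1)R1 → (0, 0, -14/3, -9)
pivot(2,2)=-14/3: scale R2 → (0, 0, 1, 27/14)
  clear (0,2): R0 −= (-4/3)R2 → (1, 0, 0, 11/7)
  clear (1,2): R1 −= (4/3)R2 → (0, 1, 0, -4/7)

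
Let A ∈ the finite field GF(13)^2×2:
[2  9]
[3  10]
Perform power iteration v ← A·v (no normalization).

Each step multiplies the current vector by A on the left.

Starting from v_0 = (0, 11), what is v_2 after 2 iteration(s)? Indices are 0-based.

v_2 = (5, 6)

v_0 = (0, 11).
v_1 = A·v_0 = (8, 6).
v_2 = A·v_1 = (5, 6).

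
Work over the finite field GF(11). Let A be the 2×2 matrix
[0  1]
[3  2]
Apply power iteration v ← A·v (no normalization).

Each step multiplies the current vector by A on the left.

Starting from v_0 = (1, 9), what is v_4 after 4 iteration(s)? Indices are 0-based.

v_0 = (1, 9).
v_1 = A·v_0 = (9, 10).
v_2 = A·v_1 = (10, 3).
v_3 = A·v_2 = (3, 3).
v_4 = A·v_3 = (3, 4).

v_4 = (3, 4)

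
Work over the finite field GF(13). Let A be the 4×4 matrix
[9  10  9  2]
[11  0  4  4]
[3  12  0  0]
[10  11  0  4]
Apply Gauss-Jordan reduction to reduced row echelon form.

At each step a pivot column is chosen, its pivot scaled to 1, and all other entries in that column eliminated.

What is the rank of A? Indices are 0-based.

[1] R0 /= 9  ⇒  (1, 4, 1, 6)
     R1 -= 11·R0  ⇒  (0, 8, 6, 3)
     R2 -= 3·R0  ⇒  (0, 0, 10, 8)
     R3 -= 10·R0  ⇒  (0, 10, 3, 9)
[2] R1 /= 8  ⇒  (0, 1, 4, 2)
     R0 -= 4·R1  ⇒  (1, 0, 11, 11)
     R3 -= 10·R1  ⇒  (0, 0, 2, 2)
[3] R2 /= 10  ⇒  (0, 0, 1, 6)
     R0 -= 11·R2  ⇒  (1, 0, 0, 10)
     R1 -= 4·R2  ⇒  (0, 1, 0, 4)
     R3 -= 2·R2  ⇒  (0, 0, 0, 3)
[4] R3 /= 3  ⇒  (0, 0, 0, 1)
     R0 -= 10·R3  ⇒  (1, 0, 0, 0)
     R1 -= 4·R3  ⇒  (0, 1, 0, 0)
     R2 -= 6·R3  ⇒  (0, 0, 1, 0)

rank = 4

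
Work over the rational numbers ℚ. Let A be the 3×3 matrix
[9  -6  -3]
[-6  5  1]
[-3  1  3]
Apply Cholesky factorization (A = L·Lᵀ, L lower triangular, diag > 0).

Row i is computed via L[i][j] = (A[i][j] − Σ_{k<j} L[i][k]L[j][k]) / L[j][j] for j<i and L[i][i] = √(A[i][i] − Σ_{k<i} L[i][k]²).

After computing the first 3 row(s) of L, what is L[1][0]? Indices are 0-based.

L[1][0] = -2

Step 1: L[0][0] = √(9) = 3.
  L[1][0] = (-6) / L[0][0] = -2.
Step 2: L[1][1] = √(1) = 1.
  L[2][0] = (-3) / L[0][0] = -1.
  L[2][1] = (-1) / L[1][1] = -1.
Step 3: L[2][2] = √(1) = 1.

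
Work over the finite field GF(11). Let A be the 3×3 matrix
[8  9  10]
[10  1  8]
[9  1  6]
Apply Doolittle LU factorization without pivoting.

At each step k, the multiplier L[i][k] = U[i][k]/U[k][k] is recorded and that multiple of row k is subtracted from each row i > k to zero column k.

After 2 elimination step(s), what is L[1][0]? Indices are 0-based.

k=0: U[0][0]=8
  eliminate (1,0): mult=4, new row 1: (0, 9, 1); set L[1][0]=4
  eliminate (2,0): mult=8, new row 2: (0, 6, 3); set L[2][0]=8
k=1: U[1][1]=9
  eliminate (2,1): mult=8, new row 2: (0, 0, 6); set L[2][1]=8

L[1][0] = 4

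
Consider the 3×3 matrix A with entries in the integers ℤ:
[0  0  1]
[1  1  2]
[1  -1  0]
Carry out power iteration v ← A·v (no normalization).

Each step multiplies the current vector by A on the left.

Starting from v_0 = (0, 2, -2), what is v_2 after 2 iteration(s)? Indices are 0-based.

v_0 = (0, 2, -2).
v_1 = A·v_0 = (-2, -2, -2).
v_2 = A·v_1 = (-2, -8, 0).

v_2 = (-2, -8, 0)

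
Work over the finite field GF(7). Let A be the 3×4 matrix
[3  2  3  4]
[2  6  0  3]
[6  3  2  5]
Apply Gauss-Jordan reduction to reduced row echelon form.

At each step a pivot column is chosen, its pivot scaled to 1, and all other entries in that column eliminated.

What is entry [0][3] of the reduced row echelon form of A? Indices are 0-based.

M[0][3] = 1

step 1: normalize row 0 (÷3) = (1, 3, 1, 6)
  row 1: subtract 2×row0 = (0, 0, 5, 5)
  row 2: subtract 6×row0 = (0, 6, 3, 4)
step 2: exchange rows 1,2
step 2: normalize row 1 (÷6) = (0, 1, 4, 3)
  row 0: subtract 3×row1 = (1, 0, 3, 4)
step 3: normalize row 2 (÷5) = (0, 0, 1, 1)
  row 0: subtract 3×row2 = (1, 0, 0, 1)
  row 1: subtract 4×row2 = (0, 1, 0, 6)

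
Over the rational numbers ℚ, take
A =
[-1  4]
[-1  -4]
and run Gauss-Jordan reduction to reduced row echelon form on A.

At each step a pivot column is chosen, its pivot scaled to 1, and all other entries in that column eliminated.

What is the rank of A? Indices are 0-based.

rank = 2

[1] R0 /= -1  ⇒  (1, -4)
     R1 -= -1·R0  ⇒  (0, -8)
[2] R1 /= -8  ⇒  (0, 1)
     R0 -= -4·R1  ⇒  (1, 0)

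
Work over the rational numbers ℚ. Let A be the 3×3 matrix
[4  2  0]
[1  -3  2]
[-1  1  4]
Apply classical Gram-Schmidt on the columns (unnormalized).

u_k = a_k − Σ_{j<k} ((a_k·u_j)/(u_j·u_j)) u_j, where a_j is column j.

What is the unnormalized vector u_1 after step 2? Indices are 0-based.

u_1 = (10/9, -29/9, 11/9)

Step 1: u_0 = a_0 = (4, 1, -1).
Step 2: u_1 = a_1 − (2/9)·u_0 = (10/9, -29/9, 11/9).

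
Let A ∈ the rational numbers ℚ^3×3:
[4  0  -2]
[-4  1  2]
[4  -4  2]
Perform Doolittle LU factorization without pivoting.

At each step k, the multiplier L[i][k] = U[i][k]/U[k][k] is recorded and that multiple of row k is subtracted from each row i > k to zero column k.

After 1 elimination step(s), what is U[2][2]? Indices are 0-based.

[col 0] pivot 4
  R1 -= -1*R0 → (0, 1, 0)  (L[1][0] := -1)
  R2 -= 1*R0 → (0, -4, 4)  (L[2][0] := 1)

U[2][2] = 4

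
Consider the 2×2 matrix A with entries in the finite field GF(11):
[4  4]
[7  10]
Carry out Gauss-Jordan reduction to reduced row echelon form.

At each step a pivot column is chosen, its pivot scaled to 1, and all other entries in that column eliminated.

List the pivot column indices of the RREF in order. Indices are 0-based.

[1] R0 /= 4  ⇒  (1, 1)
     R1 -= 7·R0  ⇒  (0, 3)
[2] R1 /= 3  ⇒  (0, 1)
     R0 -= 1·R1  ⇒  (1, 0)

pivot columns: 0, 1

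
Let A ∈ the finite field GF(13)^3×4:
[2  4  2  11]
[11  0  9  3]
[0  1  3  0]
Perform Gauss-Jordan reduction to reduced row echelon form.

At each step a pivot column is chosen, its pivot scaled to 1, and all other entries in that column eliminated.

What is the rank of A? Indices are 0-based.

pivot(0,0)=2: scale R0 → (1, 2, 1, 12)
  clear (1,0): R1 −= (11)R0 → (0, 4, 11, 1)
pivot(1,1)=4: scale R1 → (0, 1, 6, 10)
  clear (0,1): R0 −= (2)R1 → (1, 0, 2, 5)
  clear (2,1): R2 −= (1)R1 → (0, 0, 10, 3)
pivot(2,2)=10: scale R2 → (0, 0, 1, 12)
  clear (0,2): R0 −= (2)R2 → (1, 0, 0, 7)
  clear (1,2): R1 −= (6)R2 → (0, 1, 0, 3)

rank = 3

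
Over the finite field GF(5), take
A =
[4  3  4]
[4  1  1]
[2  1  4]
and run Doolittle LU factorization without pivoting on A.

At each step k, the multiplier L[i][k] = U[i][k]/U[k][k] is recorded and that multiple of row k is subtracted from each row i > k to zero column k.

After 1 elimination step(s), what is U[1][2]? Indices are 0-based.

[col 0] pivot 4
  R1 -= 1*R0 → (0, 3, 2)  (L[1][0] := 1)
  R2 -= 3*R0 → (0, 2, 2)  (L[2][0] := 3)

U[1][2] = 2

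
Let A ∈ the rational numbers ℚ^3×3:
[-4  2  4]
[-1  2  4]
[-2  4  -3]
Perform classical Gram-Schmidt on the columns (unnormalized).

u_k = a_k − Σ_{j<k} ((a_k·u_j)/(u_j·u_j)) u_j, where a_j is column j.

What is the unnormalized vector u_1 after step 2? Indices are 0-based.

Step 1: u_0 = a_0 = (-4, -1, -2).
Step 2: u_1 = a_1 − (-6/7)·u_0 = (-10/7, 8/7, 16/7).

u_1 = (-10/7, 8/7, 16/7)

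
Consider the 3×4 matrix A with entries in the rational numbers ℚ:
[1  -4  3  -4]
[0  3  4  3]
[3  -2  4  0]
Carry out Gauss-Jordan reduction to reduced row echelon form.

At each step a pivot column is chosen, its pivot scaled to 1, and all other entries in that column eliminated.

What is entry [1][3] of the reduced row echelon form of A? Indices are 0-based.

M[1][3] = 63/55

step 1: normalize row 0 (÷1) = (1, -4, 3, -4)
  row 2: subtract 3×row0 = (0, 10, -5, 12)
step 2: normalize row 1 (÷3) = (0, 1, 4/3, 1)
  row 0: subtract -4×row1 = (1, 0, 25/3, 0)
  row 2: subtract 10×row1 = (0, 0, -55/3, 2)
step 3: normalize row 2 (÷-55/3) = (0, 0, 1, -6/55)
  row 0: subtract 25/3×row2 = (1, 0, 0, 10/11)
  row 1: subtract 4/3×row2 = (0, 1, 0, 63/55)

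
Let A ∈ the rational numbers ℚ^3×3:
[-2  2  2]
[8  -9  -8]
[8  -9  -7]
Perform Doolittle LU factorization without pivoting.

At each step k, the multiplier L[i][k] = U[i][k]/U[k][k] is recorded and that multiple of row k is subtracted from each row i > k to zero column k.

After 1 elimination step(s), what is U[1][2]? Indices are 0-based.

U[1][2] = 0

[col 0] pivot -2
  R1 -= -4*R0 → (0, -1, 0)  (L[1][0] := -4)
  R2 -= -4*R0 → (0, -1, 1)  (L[2][0] := -4)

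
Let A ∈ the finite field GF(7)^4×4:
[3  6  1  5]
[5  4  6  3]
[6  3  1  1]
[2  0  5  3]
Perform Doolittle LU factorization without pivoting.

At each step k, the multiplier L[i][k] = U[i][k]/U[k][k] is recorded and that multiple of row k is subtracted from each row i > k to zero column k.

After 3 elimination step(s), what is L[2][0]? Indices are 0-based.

[col 0] pivot 3
  R1 -= 4*R0 → (0, 1, 2, 4)  (L[1][0] := 4)
  R2 -= 2*R0 → (0, 5, 6, 5)  (L[2][0] := 2)
  R3 -= 3*R0 → (0, 3, 2, 2)  (L[3][0] := 3)
[col 1] pivot 1
  R2 -= 5*R1 → (0, 0, 3, 6)  (L[2][1] := 5)
  R3 -= 3*R1 → (0, 0, 3, 4)  (L[3][1] := 3)
[col 2] pivot 3
  R3 -= 1*R2 → (0, 0, 0, 5)  (L[3][2] := 1)

L[2][0] = 2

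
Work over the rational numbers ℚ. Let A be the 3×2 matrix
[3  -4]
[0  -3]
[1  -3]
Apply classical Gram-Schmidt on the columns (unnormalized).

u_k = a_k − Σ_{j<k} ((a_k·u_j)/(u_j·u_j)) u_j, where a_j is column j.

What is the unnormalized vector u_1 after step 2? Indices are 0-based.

Step 1: u_0 = a_0 = (3, 0, 1).
Step 2: u_1 = a_1 − (-3/2)·u_0 = (1/2, -3, -3/2).

u_1 = (1/2, -3, -3/2)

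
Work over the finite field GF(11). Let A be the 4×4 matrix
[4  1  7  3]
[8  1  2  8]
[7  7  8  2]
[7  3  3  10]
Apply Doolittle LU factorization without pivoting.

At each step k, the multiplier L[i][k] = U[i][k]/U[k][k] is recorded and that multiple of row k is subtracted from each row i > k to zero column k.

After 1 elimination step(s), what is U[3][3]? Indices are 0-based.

U[3][3] = 2

k=0: U[0][0]=4
  eliminate (1,0): mult=2, new row 1: (0, 10, 10, 2); set L[1][0]=2
  eliminate (2,0): mult=10, new row 2: (0, 8, 4, 5); set L[2][0]=10
  eliminate (3,0): mult=10, new row 3: (0, 4, 10, 2); set L[3][0]=10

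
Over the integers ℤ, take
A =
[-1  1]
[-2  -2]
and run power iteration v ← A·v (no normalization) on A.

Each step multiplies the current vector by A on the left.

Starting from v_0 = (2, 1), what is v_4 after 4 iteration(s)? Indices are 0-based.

v_4 = (-37, -2)

v_0 = (2, 1).
v_1 = A·v_0 = (-1, -6).
v_2 = A·v_1 = (-5, 14).
v_3 = A·v_2 = (19, -18).
v_4 = A·v_3 = (-37, -2).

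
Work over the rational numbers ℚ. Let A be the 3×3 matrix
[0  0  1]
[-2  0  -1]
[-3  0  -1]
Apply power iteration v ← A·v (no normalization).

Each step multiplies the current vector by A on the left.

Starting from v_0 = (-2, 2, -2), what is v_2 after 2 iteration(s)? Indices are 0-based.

v_0 = (-2, 2, -2).
v_1 = A·v_0 = (-2, 6, 8).
v_2 = A·v_1 = (8, -4, -2).

v_2 = (8, -4, -2)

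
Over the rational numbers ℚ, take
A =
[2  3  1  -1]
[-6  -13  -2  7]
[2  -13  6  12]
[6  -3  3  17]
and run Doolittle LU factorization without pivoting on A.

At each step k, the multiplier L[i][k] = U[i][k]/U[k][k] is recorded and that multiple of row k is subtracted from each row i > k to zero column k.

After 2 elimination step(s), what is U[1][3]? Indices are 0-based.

U[1][3] = 4

Step 1: pivot at (0,0) is 2.
  row1 ← row1 − (-3)·row0  ⇒  L[1][0]=-3, U row1=(0, -4, 1, 4)
  row2 ← row2 − (1)·row0  ⇒  L[2][0]=1, U row2=(0, -16, 5, 13)
  row3 ← row3 − (3)·row0  ⇒  L[3][0]=3, U row3=(0, -12, 0, 20)
Step 2: pivot at (1,1) is -4.
  row2 ← row2 − (4)·row1  ⇒  L[2][1]=4, U row2=(0, 0, 1, -3)
  row3 ← row3 − (3)·row1  ⇒  L[3][1]=3, U row3=(0, 0, -3, 8)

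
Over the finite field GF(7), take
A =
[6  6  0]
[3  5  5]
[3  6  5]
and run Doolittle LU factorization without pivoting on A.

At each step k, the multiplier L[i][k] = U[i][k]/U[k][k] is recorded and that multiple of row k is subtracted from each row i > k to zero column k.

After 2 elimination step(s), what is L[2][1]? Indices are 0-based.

[col 0] pivot 6
  R1 -= 4*R0 → (0, 2, 5)  (L[1][0] := 4)
  R2 -= 4*R0 → (0, 3, 5)  (L[2][0] := 4)
[col 1] pivot 2
  R2 -= 5*R1 → (0, 0, 1)  (L[2][1] := 5)

L[2][1] = 5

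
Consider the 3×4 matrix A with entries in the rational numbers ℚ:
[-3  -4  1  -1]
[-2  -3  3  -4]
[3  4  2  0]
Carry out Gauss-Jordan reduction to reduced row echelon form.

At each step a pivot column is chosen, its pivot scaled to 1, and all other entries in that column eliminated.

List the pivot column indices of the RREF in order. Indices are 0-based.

[1] R0 /= -3  ⇒  (1, 4/3, -1/3, 1/3)
     R1 -= -2·R0  ⇒  (0, -1/3, 7/3, -10/3)
     R2 -= 3·R0  ⇒  (0, 0, 3, -1)
[2] R1 /= -1/3  ⇒  (0, 1, -7, 10)
     R0 -= 4/3·R1  ⇒  (1, 0, 9, -13)
[3] R2 /= 3  ⇒  (0, 0, 1, -1/3)
     R0 -= 9·R2  ⇒  (1, 0, 0, -10)
     R1 -= -7·R2  ⇒  (0, 1, 0, 23/3)

pivot columns: 0, 1, 2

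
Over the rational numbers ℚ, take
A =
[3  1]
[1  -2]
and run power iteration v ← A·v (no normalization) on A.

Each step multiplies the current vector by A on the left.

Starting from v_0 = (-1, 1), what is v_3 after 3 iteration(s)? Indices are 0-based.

v_3 = (-23, -17)

v_0 = (-1, 1).
v_1 = A·v_0 = (-2, -3).
v_2 = A·v_1 = (-9, 4).
v_3 = A·v_2 = (-23, -17).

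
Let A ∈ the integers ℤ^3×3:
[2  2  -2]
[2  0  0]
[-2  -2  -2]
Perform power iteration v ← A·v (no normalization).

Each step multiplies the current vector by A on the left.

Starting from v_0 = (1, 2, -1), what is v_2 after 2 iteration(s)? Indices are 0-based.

v_2 = (28, 16, -12)

v_0 = (1, 2, -1).
v_1 = A·v_0 = (8, 2, -4).
v_2 = A·v_1 = (28, 16, -12).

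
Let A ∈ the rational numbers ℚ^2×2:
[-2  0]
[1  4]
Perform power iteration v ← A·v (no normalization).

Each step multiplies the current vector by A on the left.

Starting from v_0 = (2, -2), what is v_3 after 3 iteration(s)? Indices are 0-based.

v_3 = (-16, -104)

v_0 = (2, -2).
v_1 = A·v_0 = (-4, -6).
v_2 = A·v_1 = (8, -28).
v_3 = A·v_2 = (-16, -104).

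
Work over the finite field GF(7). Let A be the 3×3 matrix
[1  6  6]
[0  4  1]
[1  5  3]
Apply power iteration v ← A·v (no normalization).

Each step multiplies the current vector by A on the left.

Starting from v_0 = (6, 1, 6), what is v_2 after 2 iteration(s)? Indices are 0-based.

v_0 = (6, 1, 6).
v_1 = A·v_0 = (6, 3, 1).
v_2 = A·v_1 = (2, 6, 3).

v_2 = (2, 6, 3)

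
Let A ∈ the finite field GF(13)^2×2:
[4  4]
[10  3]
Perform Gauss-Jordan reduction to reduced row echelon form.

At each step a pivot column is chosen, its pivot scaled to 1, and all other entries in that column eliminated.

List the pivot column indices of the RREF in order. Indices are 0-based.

step 1: normalize row 0 (÷4) = (1, 1)
  row 1: subtract 10×row0 = (0, 6)
step 2: normalize row 1 (÷6) = (0, 1)
  row 0: subtract 1×row1 = (1, 0)

pivot columns: 0, 1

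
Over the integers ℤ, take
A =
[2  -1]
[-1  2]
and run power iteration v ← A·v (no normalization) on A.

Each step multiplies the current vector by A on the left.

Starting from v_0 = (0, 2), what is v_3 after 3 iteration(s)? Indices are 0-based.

v_3 = (-26, 28)

v_0 = (0, 2).
v_1 = A·v_0 = (-2, 4).
v_2 = A·v_1 = (-8, 10).
v_3 = A·v_2 = (-26, 28).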